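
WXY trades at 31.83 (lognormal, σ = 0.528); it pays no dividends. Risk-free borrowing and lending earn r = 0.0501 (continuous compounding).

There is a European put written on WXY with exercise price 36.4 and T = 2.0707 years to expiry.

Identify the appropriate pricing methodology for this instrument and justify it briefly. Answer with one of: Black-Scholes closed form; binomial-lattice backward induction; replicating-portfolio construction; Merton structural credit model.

framework: Black-Scholes closed form

Key observation: with WXY following a GBM at constant σ and r, the European put struck at 36.4 prices in closed form — nothing here needs a stepwise model or a balance sheet.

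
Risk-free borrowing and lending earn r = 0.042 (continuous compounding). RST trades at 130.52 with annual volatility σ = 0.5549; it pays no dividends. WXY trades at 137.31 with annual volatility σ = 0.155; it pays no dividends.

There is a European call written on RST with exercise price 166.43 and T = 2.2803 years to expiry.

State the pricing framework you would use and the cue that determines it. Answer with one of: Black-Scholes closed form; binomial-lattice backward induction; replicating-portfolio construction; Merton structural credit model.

Key observation: the strike-166.43 call on RST is European-exercise on a continuously-modelled lognormal underlying, so its value is a single closed-form evaluation.

framework: Black-Scholes closed form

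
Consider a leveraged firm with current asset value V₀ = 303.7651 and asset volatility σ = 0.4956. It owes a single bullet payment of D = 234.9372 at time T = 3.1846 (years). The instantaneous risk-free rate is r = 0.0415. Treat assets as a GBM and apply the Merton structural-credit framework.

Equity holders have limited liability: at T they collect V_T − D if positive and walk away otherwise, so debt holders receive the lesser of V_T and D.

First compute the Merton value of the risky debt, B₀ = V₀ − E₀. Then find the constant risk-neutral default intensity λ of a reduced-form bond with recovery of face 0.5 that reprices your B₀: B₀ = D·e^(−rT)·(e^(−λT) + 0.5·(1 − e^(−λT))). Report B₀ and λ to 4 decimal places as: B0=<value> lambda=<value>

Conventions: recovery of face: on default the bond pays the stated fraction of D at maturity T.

With assets at 303.7651 and a single debt payment of 234.9372 at 3.1846 years:
d₁ = [ln(V₀/D) + (r + σ²/2)T] / (σ√T)
   = [ln(303.7651/234.9372) + (0.0415 + 0.5·0.4956²)·3.1846] / (0.4956·√3.1846)
   = [0.256936 + 0.523261] / 0.884420 = 0.882156
d₂ = d₁ − σ√T = 0.882156 − 0.884420 = -0.002264
N(d₁) = 0.811154,  N(d₂) = 0.499097,  e^(−rT) = 0.876200
E₀ = V₀·N(d₁) − D·e^(−rT)·N(d₂)
   = 303.7651·0.811154 − 234.9372·0.876200·0.499097 = 143.660177
B₀ = V₀ − E₀ = 303.7651 − 143.660177 = 160.104923
e^(−λT) = (B₀·e^(rT)/D − 0.5)/(1 − 0.5) = (160.1049·1.141292/234.9372 − 0.5)/0.5 = 0.55553426
λ = −ln(0.55553426)/3.1846 = 0.184584

B0=160.1049 lambda=0.1846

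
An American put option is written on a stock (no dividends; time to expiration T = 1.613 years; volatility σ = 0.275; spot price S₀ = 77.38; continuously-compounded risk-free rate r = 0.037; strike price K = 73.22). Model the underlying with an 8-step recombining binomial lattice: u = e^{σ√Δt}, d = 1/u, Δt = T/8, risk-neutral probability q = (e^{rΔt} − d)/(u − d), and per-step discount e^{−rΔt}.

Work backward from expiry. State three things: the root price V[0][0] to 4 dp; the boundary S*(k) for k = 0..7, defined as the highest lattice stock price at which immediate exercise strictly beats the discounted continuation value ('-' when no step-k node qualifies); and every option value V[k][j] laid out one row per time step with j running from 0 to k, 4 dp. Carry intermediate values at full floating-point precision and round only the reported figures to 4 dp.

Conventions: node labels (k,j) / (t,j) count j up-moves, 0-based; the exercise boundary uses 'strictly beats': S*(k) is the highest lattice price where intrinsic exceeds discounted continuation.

price = 6.8672
boundary = - - - 53.4251 47.2191 53.4251 47.2191 53.4251
tree:
6.8672
10.1040 3.7257
14.4054 5.9439 1.5582
19.7949 9.2192 2.7501 0.3868
26.0009 13.8076 4.7582 0.7785 0.0000
31.4860 19.7949 8.0132 1.5668 0.0000 0.0000
36.3339 26.0009 12.9814 3.1534 0.0000 0.0000 0.0000
40.6187 31.4860 19.7949 6.3466 0.0000 0.0000 0.0000 0.0000
44.4058 36.3339 26.0009 12.7732 0.0000 0.0000 0.0000 0.0000 0.0000

params: Δt=0.20162 u=1.13143 d=0.88384 q=0.49941 e^(-rΔt)=0.99257
t_8 payoffs: 44.4058 36.3339 26.0009 12.7732 0.0000 0.0000 0.0000 0.0000 0.0000
t_7: node(7,0) S=32.6013 payoff=40.6187 vs cont=40.0745 → 40.6187 [stop]  node(7,1) S=41.7340 payoff=31.4860 vs cont=30.9418 → 31.4860 [stop]  node(7,2) S=53.4251 payoff=19.7949 vs cont=19.2507 → 19.7949 [stop]  node(7,3) S=68.3913 payoff=4.8287 vs cont=6.3466 → 6.3466 [wait]  node(7,4) S=87.5501 payoff=0.0000 vs cont=0.0000 → 0.0000 [wait]  node(7,5) S=112.0758 payoff=0.0000 vs cont=0.0000 → 0.0000 [wait]  node(7,6) S=143.4720 payoff=0.0000 vs cont=0.0000 → 0.0000 [wait]  node(7,7) S=183.6634 payoff=0.0000 vs cont=0.0000 → 0.0000 [wait]  ⇒ S*(7)=53.4251
t_6: node(6,0) S=36.8861 payoff=36.3339 vs cont=35.7897 → 36.3339 [stop]  node(6,1) S=47.2191 payoff=26.0009 vs cont=25.4567 → 26.0009 [stop]  node(6,2) S=60.4468 payoff=12.7732 vs cont=12.9814 → 12.9814 [wait]  node(6,3) S=77.3800 payoff=0.0000 vs cont=3.1534 → 3.1534 [wait]  node(6,4) S=99.0568 payoff=0.0000 vs cont=0.0000 → 0.0000 [wait]  node(6,5) S=126.8059 payoff=0.0000 vs cont=0.0000 → 0.0000 [wait]  node(6,6) S=162.3286 payoff=0.0000 vs cont=0.0000 → 0.0000 [wait]  ⇒ S*(6)=47.2191
t_5: node(5,0) S=41.7340 payoff=31.4860 vs cont=30.9418 → 31.4860 [stop]  node(5,1) S=53.4251 payoff=19.7949 vs cont=19.3539 → 19.7949 [stop]  node(5,2) S=68.3913 payoff=4.8287 vs cont=8.0132 → 8.0132 [wait]  node(5,3) S=87.5501 payoff=0.0000 vs cont=1.5668 → 1.5668 [wait]  node(5,4) S=112.0758 payoff=0.0000 vs cont=0.0000 → 0.0000 [wait]  node(5,5) S=143.4720 payoff=0.0000 vs cont=0.0000 → 0.0000 [wait]  ⇒ S*(5)=53.4251
t_4: node(4,0) S=47.2191 payoff=26.0009 vs cont=25.4567 → 26.0009 [stop]  node(4,1) S=60.4468 payoff=12.7732 vs cont=13.8076 → 13.8076 [wait]  node(4,2) S=77.3800 payoff=0.0000 vs cont=4.7582 → 4.7582 [wait]  node(4,3) S=99.0568 payoff=0.0000 vs cont=0.7785 → 0.7785 [wait]  node(4,4) S=126.8059 payoff=0.0000 vs cont=0.0000 → 0.0000 [wait]  ⇒ S*(4)=47.2191
t_3: node(3,0) S=53.4251 payoff=19.7949 vs cont=19.7634 → 19.7949 [stop]  node(3,1) S=68.3913 payoff=4.8287 vs cont=9.2192 → 9.2192 [wait]  node(3,2) S=87.5501 payoff=0.0000 vs cont=2.7501 → 2.7501 [wait]  node(3,3) S=112.0758 payoff=0.0000 vs cont=0.3868 → 0.3868 [wait]  ⇒ S*(3)=53.4251
t_2: node(2,0) S=60.4468 payoff=12.7732 vs cont=14.4054 → 14.4054 [wait]  node(2,1) S=77.3800 payoff=0.0000 vs cont=5.9439 → 5.9439 [wait]  node(2,2) S=99.0568 payoff=0.0000 vs cont=1.5582 → 1.5582 [wait]  ⇒ S*(2)=-
t_1: node(1,0) S=68.3913 payoff=4.8287 vs cont=10.1040 → 10.1040 [wait]  node(1,1) S=87.5501 payoff=0.0000 vs cont=3.7257 → 3.7257 [wait]  ⇒ S*(1)=-
t_0: node(0,0) S=77.3800 payoff=0.0000 vs cont=6.8672 → 6.8672 [wait]  ⇒ S*(0)=-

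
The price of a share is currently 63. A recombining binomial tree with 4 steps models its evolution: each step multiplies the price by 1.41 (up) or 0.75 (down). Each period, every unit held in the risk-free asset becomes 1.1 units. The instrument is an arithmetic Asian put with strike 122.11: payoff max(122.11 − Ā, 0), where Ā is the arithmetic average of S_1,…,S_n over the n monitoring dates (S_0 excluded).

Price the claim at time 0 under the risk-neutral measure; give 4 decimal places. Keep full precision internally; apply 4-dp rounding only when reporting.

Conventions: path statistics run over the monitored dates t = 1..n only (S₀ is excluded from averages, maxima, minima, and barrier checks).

price = 30.9424

Under the martingale measure an up-move has probability p* = 0.5303; value the claim as the probability-weighted average of per-path payoffs, discounted 4 periods at R = 1.1.
Enumerate all 2^4 = 16 price paths (U = up ×1.41, D = down ×0.75); each path with k up-moves has probability p*^k·(1−p*)^(4−k).
DDDD: Ā=32.2998, payoff=89.8102, prob=0.048671
UDDD: Ā=60.7236, payoff=61.3864, prob=0.054951
DUDD: Ā=50.3286, payoff=71.7814, prob=0.054951
UUDD: Ā=94.6178, payoff=27.4922, prob=0.062042
DDUD: Ā=42.5324, payoff=79.5776, prob=0.054951
UDUD: Ā=79.9609, payoff=42.1491, prob=0.062042
DUUD: Ā=69.5659, payoff=52.5441, prob=0.062042
UUUD: Ā=130.7839, payoff=0.0000, prob=0.070047
DDDU: Ā=36.6852, payoff=85.4248, prob=0.054951
UDDU: Ā=68.9682, payoff=53.1418, prob=0.062042
DUDU: Ā=58.5732, payoff=63.5368, prob=0.062042
UUDU: Ā=110.1176, payoff=11.9924, prob=0.070047
DDUU: Ā=50.7769, payoff=71.3331, prob=0.062042
UDUU: Ā=95.4606, payoff=26.6494, prob=0.070047
DUUU: Ā=85.0656, payoff=37.0444, prob=0.070047
UUUU: Ā=159.9233, payoff=0.0000, prob=0.079085
Price = Σ prob·payoff / R^4 = 45.302737 / 1.464100 = 30.9424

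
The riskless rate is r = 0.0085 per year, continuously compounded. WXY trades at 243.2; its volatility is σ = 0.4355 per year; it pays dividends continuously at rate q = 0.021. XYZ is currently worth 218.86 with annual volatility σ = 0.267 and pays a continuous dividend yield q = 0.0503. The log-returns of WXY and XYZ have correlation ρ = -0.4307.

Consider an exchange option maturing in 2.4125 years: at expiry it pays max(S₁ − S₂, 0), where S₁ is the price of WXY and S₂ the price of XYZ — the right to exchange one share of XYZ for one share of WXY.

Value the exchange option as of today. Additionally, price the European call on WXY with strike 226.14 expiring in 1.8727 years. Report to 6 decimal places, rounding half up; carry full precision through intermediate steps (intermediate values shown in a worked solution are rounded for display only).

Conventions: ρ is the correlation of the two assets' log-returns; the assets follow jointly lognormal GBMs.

σ_eff = √(σ₁² + σ₂² − 2ρσ₁σ₂) = √(0.4355² + 0.267² − 2·-0.4307·0.4355·0.267) = 0.600926
d₁ = (ln(S₁/S₂) + (q₂ − q₁ + σ_eff²/2)T) / (σ_eff√T) = (ln(243.2/218.86) + (0.0503 − 0.021 + 0.180556)·2.4125) / 0.933371 = 0.655397
d₂ = d₁ − σ_eff√T = 0.655397 − 0.933371 = -0.277974
N(d₁) = 0.743894,  N(d₂) = 0.390516
V = S₁·e^{−q₁T}·N(d₁) − S₂·e^{−q₂T}·N(d₂) = 171.977723 − 75.701488 = 96.276235
[vanilla: WXY call K=226.14]
σ√T = 0.4355·√1.8727 = 0.595967
d₁ = (ln(S/K) + (r−q+σ²/2)T) / (σ√T) = (ln(243.2/226.14) + (0.0085−0.021+0.4355²/2)·1.8727) / 0.595967 = (0.072730 + 0.154180) / 0.595967 = 0.380742
d₂ = d₁ − σ√T = 0.380742 − 0.595967 = -0.215225
e^{−rT} = 0.984208
e^{−qT} = 0.961437
N(d₁) = 0.648303,  N(d₂) = 0.414796
price = S·e^{−qT}·N(d₁) − K·e^{−rT}·N(d₂) = 151.586986 − 92.320608 = 59.266378

exchange price = 96.276235
price(WXY call K=226.14) = 59.266378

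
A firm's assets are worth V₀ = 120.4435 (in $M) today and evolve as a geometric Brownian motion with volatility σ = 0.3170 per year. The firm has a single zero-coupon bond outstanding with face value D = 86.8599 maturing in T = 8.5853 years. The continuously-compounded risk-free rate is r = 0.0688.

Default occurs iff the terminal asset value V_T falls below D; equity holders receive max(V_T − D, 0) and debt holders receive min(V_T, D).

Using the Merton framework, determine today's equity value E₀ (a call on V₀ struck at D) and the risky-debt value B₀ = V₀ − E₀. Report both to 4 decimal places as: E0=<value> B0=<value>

E0=77.9599 B0=42.4836

Equity is a call on the firm's assets struck at D = 86.8599:
d₁ = [ln(V₀/D) + (r + σ²/2)T] / (σ√T)
   = [ln(120.4435/86.8599) + (0.0688 + 0.5·0.3170²)·8.5853] / (0.3170·√8.5853)
   = [0.326884 + 1.022033] / 0.928832 = 1.452273
d₂ = d₁ − σ√T = 1.452273 − 0.928832 = 0.523441
N(d₁) = 0.926787,  N(d₂) = 0.699666,  e^(−rT) = 0.553957
E₀ = V₀·N(d₁) − D·e^(−rT)·N(d₂)
   = 120.4435·0.926787 − 86.8599·0.553957·0.699666 = 77.959897
B₀ = V₀ − E₀ = 120.4435 − 77.959897 = 42.483603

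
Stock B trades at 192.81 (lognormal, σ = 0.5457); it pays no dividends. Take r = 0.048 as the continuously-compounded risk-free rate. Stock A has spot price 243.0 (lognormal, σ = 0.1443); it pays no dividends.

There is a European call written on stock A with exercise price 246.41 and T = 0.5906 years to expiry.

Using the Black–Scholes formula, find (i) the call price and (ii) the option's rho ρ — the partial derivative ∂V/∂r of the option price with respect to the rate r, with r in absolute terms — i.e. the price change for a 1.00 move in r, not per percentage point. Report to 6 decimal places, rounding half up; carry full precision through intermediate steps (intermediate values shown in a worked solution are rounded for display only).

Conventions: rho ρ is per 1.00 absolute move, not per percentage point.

σ√T = 0.1443·√0.5906 = 0.110895
d₁ = (ln(S/K) + (r+σ²/2)T) / (σ√T) = (ln(243.0/246.41) + (0.048+0.1443²/2)·0.5906) / 0.110895 = (-0.013935 + 0.034498) / 0.110895 = 0.185421
d₂ = d₁ − σ√T = 0.185421 − 0.110895 = 0.074526
e^{−rT} = 0.972049
N(d₁) = 0.573551,  N(d₂) = 0.529704
Call price V = S·N(d₁) − K·e^{−rT}·N(d₂) = 139.372788 − 126.876097 = 12.496690
ρ = K·T·e^{−rT}·N(d₂) = 74.933023

price = 12.496690
ρ = 74.933023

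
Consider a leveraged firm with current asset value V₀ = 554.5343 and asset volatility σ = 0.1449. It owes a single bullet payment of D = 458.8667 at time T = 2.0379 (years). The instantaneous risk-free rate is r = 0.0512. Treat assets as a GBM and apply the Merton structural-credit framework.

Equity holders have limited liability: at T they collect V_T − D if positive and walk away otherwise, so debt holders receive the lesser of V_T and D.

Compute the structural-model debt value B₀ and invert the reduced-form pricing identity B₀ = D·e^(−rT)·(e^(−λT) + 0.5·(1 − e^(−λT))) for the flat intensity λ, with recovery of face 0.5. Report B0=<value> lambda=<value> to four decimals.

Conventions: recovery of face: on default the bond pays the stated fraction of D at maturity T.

B0=409.9393 lambda=0.0083

With assets at 554.5343 and a single debt payment of 458.8667 at 2.0379 years:
d₁ = [ln(V₀/D) + (r + σ²/2)T] / (σ√T)
   = [ln(554.5343/458.8667) + (0.0512 + 0.5·0.1449²)·2.0379] / (0.1449·√2.0379)
   = [0.189369 + 0.125734] / 0.206852 = 1.523327
d₂ = d₁ − σ√T = 1.523327 − 0.206852 = 1.316475
N(d₁) = 0.936162,  N(d₂) = 0.905993,  e^(−rT) = 0.900919
E₀ = V₀·N(d₁) − D·e^(−rT)·N(d₂)
   = 554.5343·0.936162 − 458.8667·0.900919·0.905993 = 144.594961
B₀ = V₀ − E₀ = 554.5343 − 144.594961 = 409.939339
e^(−λT) = (B₀·e^(rT)/D − 0.5)/(1 − 0.5) = (409.9393·1.109978/458.8667 − 0.5)/0.5 = 0.98325019
λ = −ln(0.98325019)/2.0379 = 0.008289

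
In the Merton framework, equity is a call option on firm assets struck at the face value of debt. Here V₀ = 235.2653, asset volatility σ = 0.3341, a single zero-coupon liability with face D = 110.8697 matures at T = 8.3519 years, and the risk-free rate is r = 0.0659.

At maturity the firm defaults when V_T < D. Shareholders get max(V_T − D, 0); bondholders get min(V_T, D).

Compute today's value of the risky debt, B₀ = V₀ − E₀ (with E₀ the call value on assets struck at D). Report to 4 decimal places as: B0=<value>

B0=59.4687

Equity is a call on the firm's assets struck at D = 110.8697:
d₁ = [ln(V₀/D) + (r + σ²/2)T] / (σ√T)
   = [ln(235.2653/110.8697) + (0.0659 + 0.5·0.3341²)·8.3519] / (0.3341·√8.3519)
   = [0.752358 + 1.016521] / 0.965537 = 1.832016
d₂ = d₁ − σ√T = 1.832016 − 0.965537 = 0.866478
N(d₁) = 0.966525,  N(d₂) = 0.806886,  e^(−rT) = 0.576725
E₀ = V₀·N(d₁) − D·e^(−rT)·N(d₂)
   = 235.2653·0.966525 − 110.8697·0.576725·0.806886 = 175.796563
B₀ = V₀ − E₀ = 235.2653 − 175.796563 = 59.468737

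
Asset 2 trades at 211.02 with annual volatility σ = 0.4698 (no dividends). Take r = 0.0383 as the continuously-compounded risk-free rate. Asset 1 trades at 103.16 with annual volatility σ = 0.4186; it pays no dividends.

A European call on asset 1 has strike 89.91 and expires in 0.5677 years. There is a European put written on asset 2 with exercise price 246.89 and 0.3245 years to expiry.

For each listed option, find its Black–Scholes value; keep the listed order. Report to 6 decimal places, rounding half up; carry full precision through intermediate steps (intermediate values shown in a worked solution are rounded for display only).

[asset 1 call K=89.91]
σ√T = 0.4186·√0.5677 = 0.315398
d₁ = (ln(S/K) + (r+σ²/2)T) / (σ√T) = (ln(103.16/89.91) + (0.0383+0.4186²/2)·0.5677) / 0.315398 = (0.137472 + 0.071481) / 0.315398 = 0.662506
d₂ = d₁ − σ√T = 0.662506 − 0.315398 = 0.347108
e^{−rT} = 0.978492
N(d₁) = 0.746176,  N(d₂) = 0.635745
price = S·N(d₁) − K·e^{−rT}·N(d₂) = 76.975555 − 55.930410 = 21.045144
[asset 2 put K=246.89]
σ√T = 0.4698·√0.3245 = 0.267621
d₁ = (ln(S/K) + (r+σ²/2)T) / (σ√T) = (ln(211.02/246.89) + (0.0383+0.4698²/2)·0.3245) / 0.267621 = (-0.156990 + 0.048239) / 0.267621 = -0.406362
d₂ = d₁ − σ√T = -0.406362 − 0.267621 = -0.673983
e^{−rT} = 0.987649
N(−d₁) = 0.657762,  N(−d₂) = 0.749839
price = K·e^{−rT}·N(−d₂) − S·N(−d₁) = 182.841165 − 138.800885 = 44.040280

price(asset 1 call K=89.91) = 21.045144
price(asset 2 put K=246.89) = 44.040280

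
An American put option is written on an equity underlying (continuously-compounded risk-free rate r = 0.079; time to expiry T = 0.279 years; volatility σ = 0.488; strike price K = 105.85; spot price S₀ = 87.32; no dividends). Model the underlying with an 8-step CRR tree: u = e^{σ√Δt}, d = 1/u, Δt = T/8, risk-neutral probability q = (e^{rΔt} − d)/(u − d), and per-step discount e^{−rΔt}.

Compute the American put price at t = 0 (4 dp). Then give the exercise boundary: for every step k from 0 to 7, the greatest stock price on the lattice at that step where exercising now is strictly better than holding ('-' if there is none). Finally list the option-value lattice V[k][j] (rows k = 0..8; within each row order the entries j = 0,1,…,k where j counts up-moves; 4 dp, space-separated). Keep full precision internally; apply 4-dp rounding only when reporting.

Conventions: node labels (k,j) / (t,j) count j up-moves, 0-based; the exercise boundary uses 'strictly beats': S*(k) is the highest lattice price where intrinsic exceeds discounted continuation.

Δt=0.03488, u=1.09541, d=0.91290, q=0.49235, disc=e^(-rΔt)=0.99725
k=8 terminal: V=max(K-S,0) → 63.7304 55.3093 45.2044 33.0793 18.5300 1.0718 0.0000 0.0000 0.0000
k=7: j=0 S=46.1385 intr=59.7115 cont=59.4203 V=59.7115[EX]; j=1 S=55.3631 intr=50.4869 cont=50.1957 V=50.4869[EX]; j=2 S=66.4321 intr=39.4179 cont=39.1267 V=39.4179[EX]; j=3 S=79.7141 intr=26.1359 cont=25.8447 V=26.1359[EX]; j=4 S=95.6516 intr=10.1984 cont=9.9071 V=10.1984[EX]; j=5 S=114.7756 intr=0.0000 cont=0.5426 V=0.5426[hold]; j=6 S=137.7232 intr=0.0000 cont=0.0000 V=0.0000[hold]; j=7 S=165.2587 intr=0.0000 cont=0.0000 V=0.0000[hold]  S*(7)=95.6516
k=6: j=0 S=50.5407 intr=55.3093 cont=55.0180 V=55.3093[EX]; j=1 S=60.6456 intr=45.2044 cont=44.9132 V=45.2044[EX]; j=2 S=72.7707 intr=33.0793 cont=32.7881 V=33.0793[EX]; j=3 S=87.3200 intr=18.5300 cont=18.2388 V=18.5300[EX]; j=4 S=104.7782 intr=1.0718 cont=5.4294 V=5.4294[hold]; j=5 S=125.7270 intr=0.0000 cont=0.2747 V=0.2747[hold]; j=6 S=150.8641 intr=0.0000 cont=0.0000 V=0.0000[hold]  S*(6)=87.3200
k=5: j=0 S=55.3631 intr=50.4869 cont=50.1957 V=50.4869[EX]; j=1 S=66.4321 intr=39.4179 cont=39.1267 V=39.4179[EX]; j=2 S=79.7141 intr=26.1359 cont=25.8447 V=26.1359[EX]; j=3 S=95.6516 intr=10.1984 cont=12.0467 V=12.0467[hold]; j=4 S=114.7756 intr=0.0000 cont=2.8835 V=2.8835[hold]; j=5 S=137.7232 intr=0.0000 cont=0.1391 V=0.1391[hold]  S*(5)=79.7141
k=4: j=0 S=60.6456 intr=45.2044 cont=44.9132 V=45.2044[EX]; j=1 S=72.7707 intr=33.0793 cont=32.7881 V=33.0793[EX]; j=2 S=87.3200 intr=18.5300 cont=19.1463 V=19.1463[hold]; j=3 S=104.7782 intr=1.0718 cont=7.5145 V=7.5145[hold]; j=4 S=125.7270 intr=0.0000 cont=1.5281 V=1.5281[hold]  S*(4)=72.7707
k=3: j=0 S=66.4321 intr=39.4179 cont=39.1267 V=39.4179[EX]; j=1 S=79.7141 intr=26.1359 cont=26.1473 V=26.1473[hold]; j=2 S=95.6516 intr=10.1984 cont=13.3825 V=13.3825[hold]; j=3 S=114.7756 intr=0.0000 cont=4.5545 V=4.5545[hold]  S*(3)=66.4321
k=2: j=0 S=72.7707 intr=33.0793 cont=32.7937 V=33.0793[EX]; j=1 S=87.3200 intr=18.5300 cont=19.8079 V=19.8079[hold]; j=2 S=104.7782 intr=1.0718 cont=9.0112 V=9.0112[hold]  S*(2)=72.7707
k=1: j=0 S=79.7141 intr=26.1359 cont=26.4721 V=26.4721[hold]; j=1 S=95.6516 intr=10.1984 cont=14.4523 V=14.4523[hold]  S*(1)=-
k=0: j=0 S=87.3200 intr=18.5300 cont=20.4976 V=20.4976[hold]  S*(0)=-

price = 20.4976
boundary = - - 72.7707 66.4321 72.7707 79.7141 87.3200 95.6516
tree:
20.4976
26.4721 14.4523
33.0793 19.8079 9.0112
39.4179 26.1473 13.3825 4.5545
45.2044 33.0793 19.1463 7.5145 1.5281
50.4869 39.4179 26.1359 12.0467 2.8835 0.1391
55.3093 45.2044 33.0793 18.5300 5.4294 0.2747 0.0000
59.7115 50.4869 39.4179 26.1359 10.1984 0.5426 0.0000 0.0000
63.7304 55.3093 45.2044 33.0793 18.5300 1.0718 0.0000 0.0000 0.0000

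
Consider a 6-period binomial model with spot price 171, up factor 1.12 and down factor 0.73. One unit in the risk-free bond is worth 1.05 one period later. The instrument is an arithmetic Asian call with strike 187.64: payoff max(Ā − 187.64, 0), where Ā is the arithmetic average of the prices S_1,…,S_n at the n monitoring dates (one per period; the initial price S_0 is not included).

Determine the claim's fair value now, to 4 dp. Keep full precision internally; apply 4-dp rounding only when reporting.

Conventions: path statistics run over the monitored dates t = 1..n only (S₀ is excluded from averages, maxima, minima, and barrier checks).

price = 22.0159

With p* = (R−d)/(u−d) = 0.8205, sum probability × payoff across the paths and divide by R^6.
Enumerate all 2^6 = 64 price paths (U = up ×1.12, D = down ×0.73); each path with k up-moves has probability p*^k·(1−p*)^(6−k).
DDDDDD: Ā=65.3944, payoff=0.0000, prob=0.000033
UDDDDD: Ā=100.3312, payoff=0.0000, prob=0.000153
DUDDDD: Ā=89.2162, payoff=0.0000, prob=0.000153
UUDDDD: Ā=136.8796, payoff=0.0000, prob=0.000699
DDUDDD: Ā=81.1022, payoff=0.0000, prob=0.000153
UDUDDD: Ā=124.4308, payoff=0.0000, prob=0.000699
DUUDDD: Ā=113.3158, payoff=0.0000, prob=0.000699
UUUDDD: Ā=173.8543, payoff=0.0000, prob=0.003194
DDDUDD: Ā=75.1790, payoff=0.0000, prob=0.000153
UDDUDD: Ā=115.3432, payoff=0.0000, prob=0.000699
DUDUDD: Ā=104.2282, payoff=0.0000, prob=0.000699
UUDUDD: Ā=159.9117, payoff=0.0000, prob=0.003194
DDUUDD: Ā=96.1142, payoff=0.0000, prob=0.000699
UDUUDD: Ā=147.4629, payoff=0.0000, prob=0.003194
DUUUDD: Ā=136.3479, payoff=0.0000, prob=0.003194
UUUUDD: Ā=209.1913, payoff=21.5513, prob=0.014602
DDDDUD: Ā=70.8551, payoff=0.0000, prob=0.000153
UDDDUD: Ā=108.7092, payoff=0.0000, prob=0.000699
DUDDUD: Ā=97.5942, payoff=0.0000, prob=0.000699
UUDDUD: Ā=149.7335, payoff=0.0000, prob=0.003194
DDUDUD: Ā=89.4802, payoff=0.0000, prob=0.000699
UDUDUD: Ā=137.2847, payoff=0.0000, prob=0.003194
DUUDUD: Ā=126.1697, payoff=0.0000, prob=0.003194
UUUDUD: Ā=193.5755, payoff=5.9355, prob=0.014602
DDDUUD: Ā=83.5571, payoff=0.0000, prob=0.000699
UDDUUD: Ā=128.1971, payoff=0.0000, prob=0.003194
DUDUUD: Ā=117.0821, payoff=0.0000, prob=0.003194
UUDUUD: Ā=179.6329, payoff=0.0000, prob=0.014602
DDUUUD: Ā=108.9682, payoff=0.0000, prob=0.003194
UDUUUD: Ā=167.1841, payoff=0.0000, prob=0.014602
DUUUUD: Ā=156.0691, payoff=0.0000, prob=0.014602
UUUUUD: Ā=239.4484, payoff=51.8084, prob=0.066751
DDDDDU: Ā=67.6986, payoff=0.0000, prob=0.000153
UDDDDU: Ā=103.8664, payoff=0.0000, prob=0.000699
DUDDDU: Ā=92.7514, payoff=0.0000, prob=0.000699
UUDDDU: Ā=142.3035, payoff=0.0000, prob=0.003194
DDUDDU: Ā=84.6374, payoff=0.0000, prob=0.000699
UDUDDU: Ā=129.8547, payoff=0.0000, prob=0.003194
DUUDDU: Ā=118.7397, payoff=0.0000, prob=0.003194
UUUDDU: Ā=182.1760, payoff=0.0000, prob=0.014602
DDDUDU: Ā=78.7143, payoff=0.0000, prob=0.000699
UDDUDU: Ā=120.7671, payoff=0.0000, prob=0.003194
DUDUDU: Ā=109.6521, payoff=0.0000, prob=0.003194
UUDUDU: Ā=168.2333, payoff=0.0000, prob=0.014602
DDUUDU: Ā=101.5381, payoff=0.0000, prob=0.003194
UDUUDU: Ā=155.7845, payoff=0.0000, prob=0.014602
DUUUDU: Ā=144.6695, payoff=0.0000, prob=0.014602
UUUUDU: Ā=221.9587, payoff=34.3187, prob=0.066751
DDDDUU: Ā=74.3903, payoff=0.0000, prob=0.000699
UDDDUU: Ā=114.1331, payoff=0.0000, prob=0.003194
DUDDUU: Ā=103.0181, payoff=0.0000, prob=0.003194
UUDDUU: Ā=158.0552, payoff=0.0000, prob=0.014602
DDUDUU: Ā=94.9042, payoff=0.0000, prob=0.003194
UDUDUU: Ā=145.6064, payoff=0.0000, prob=0.014602
DUUDUU: Ā=134.4914, payoff=0.0000, prob=0.014602
UUUDUU: Ā=206.3430, payoff=18.7030, prob=0.066751
DDDUUU: Ā=88.9810, payoff=0.0000, prob=0.003194
UDDUUU: Ā=136.5188, payoff=0.0000, prob=0.014602
DUDUUU: Ā=125.4038, payoff=0.0000, prob=0.014602
UUDUUU: Ā=192.4003, payoff=4.7603, prob=0.066751
DDUUUU: Ā=117.2898, payoff=0.0000, prob=0.014602
UDUUUU: Ā=179.9515, payoff=0.0000, prob=0.066751
DUUUUU: Ā=168.8365, payoff=0.0000, prob=0.066751
UUUUUU: Ā=259.0368, payoff=71.3968, prob=0.305149
Price = Σ prob·payoff / R^6 = 29.503357 / 1.340096 = 22.0159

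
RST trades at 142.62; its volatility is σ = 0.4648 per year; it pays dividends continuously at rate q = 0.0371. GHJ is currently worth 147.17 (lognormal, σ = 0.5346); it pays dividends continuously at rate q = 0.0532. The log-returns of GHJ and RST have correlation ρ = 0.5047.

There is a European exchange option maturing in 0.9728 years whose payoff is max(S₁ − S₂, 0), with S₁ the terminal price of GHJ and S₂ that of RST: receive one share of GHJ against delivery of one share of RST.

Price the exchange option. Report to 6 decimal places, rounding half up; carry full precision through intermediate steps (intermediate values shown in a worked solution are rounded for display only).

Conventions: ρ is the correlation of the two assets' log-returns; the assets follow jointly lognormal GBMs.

σ_eff = √(σ₁² + σ₂² − 2ρσ₁σ₂) = √(0.5346² + 0.4648² − 2·0.5047·0.5346·0.4648) = 0.501017
d₁ = (ln(S₁/S₂) + (q₂ − q₁ + σ_eff²/2)T) / (σ_eff√T) = (ln(147.17/142.62) + (0.0371 − 0.0532 + 0.125509)·0.9728) / 0.494157 = 0.278936
d₂ = d₁ − σ_eff√T = 0.278936 − 0.494157 = -0.215221
N(d₁) = 0.609853,  N(d₂) = 0.414798
V = S₁·e^{−q₁T}·N(d₁) − S₂·e^{−q₂T}·N(d₂) = 85.225266 − 57.061418 = 28.163848
Key observation: no risk-free rate is needed — with the second asset as numeraire the exchange option is a call on the ratio S₁/S₂, and r cancels out of the value.

exchange price = 28.163848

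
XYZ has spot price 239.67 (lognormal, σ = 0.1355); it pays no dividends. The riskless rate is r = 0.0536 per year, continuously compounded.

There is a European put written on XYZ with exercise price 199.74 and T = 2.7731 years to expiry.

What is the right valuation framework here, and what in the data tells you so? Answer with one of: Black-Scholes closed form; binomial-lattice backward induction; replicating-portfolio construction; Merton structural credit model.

framework: Black-Scholes closed form

Key observation: the strike-199.74 put on XYZ is European-exercise on a continuously-modelled lognormal underlying, so its value is a single closed-form evaluation.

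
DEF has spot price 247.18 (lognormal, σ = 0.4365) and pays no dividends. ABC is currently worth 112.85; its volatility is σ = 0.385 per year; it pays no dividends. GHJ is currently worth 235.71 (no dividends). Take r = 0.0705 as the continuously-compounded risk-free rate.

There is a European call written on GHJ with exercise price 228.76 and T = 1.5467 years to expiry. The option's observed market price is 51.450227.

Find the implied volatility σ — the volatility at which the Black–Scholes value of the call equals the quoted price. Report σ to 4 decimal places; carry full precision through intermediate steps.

At σ = 0.3133 the Black–Scholes value reproduces the quote:
σ√T = 0.3133·√1.5467 = 0.389640
d₁ = (ln(S/K) + (r+σ²/2)T) / (σ√T) = (ln(235.71/228.76) + (0.0705+0.3133²/2)·1.5467) / 0.389640 = (0.029929 + 0.184952) / 0.389640 = 0.551486
d₂ = d₁ − σ√T = 0.551486 − 0.389640 = 0.161846
e^{−rT} = 0.896692
N(d₁) = 0.709350,  N(d₂) = 0.564286
V = S·N(d₁) − K·e^{−rT}·N(d₂) = 167.200789 − 115.750563 = 51.450227 (matching the quote); vega is positive throughout, so no other σ reproduces this price

sigma = 0.3133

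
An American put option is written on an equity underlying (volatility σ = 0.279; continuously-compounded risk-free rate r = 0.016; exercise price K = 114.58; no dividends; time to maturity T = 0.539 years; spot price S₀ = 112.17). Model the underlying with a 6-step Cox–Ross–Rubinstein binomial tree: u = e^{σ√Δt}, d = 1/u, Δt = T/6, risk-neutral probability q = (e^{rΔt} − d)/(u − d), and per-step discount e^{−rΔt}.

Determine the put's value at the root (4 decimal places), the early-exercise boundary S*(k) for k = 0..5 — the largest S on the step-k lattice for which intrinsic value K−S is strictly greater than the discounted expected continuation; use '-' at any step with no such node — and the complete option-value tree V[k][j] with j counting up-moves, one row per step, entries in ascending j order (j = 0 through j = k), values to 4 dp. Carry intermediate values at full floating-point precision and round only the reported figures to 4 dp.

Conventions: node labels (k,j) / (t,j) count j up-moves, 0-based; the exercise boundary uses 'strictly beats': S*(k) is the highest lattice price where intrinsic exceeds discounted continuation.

price = 10.0509
boundary = - - - 87.2823 94.8950 103.1715
tree:
10.0509
14.5771 5.3259
20.3953 8.5083 1.9987
27.2977 13.2048 3.5999 0.3226
34.2996 19.6850 6.4366 0.6307 0.0000
40.7398 27.2977 11.4085 1.2329 0.0000 0.0000
46.6634 34.2996 19.6850 2.4100 0.0000 0.0000 0.0000

Δt=0.08983  u=1.08722  d=0.91978  q=0.48770  discount=0.99856
step 6 (expiry): payoffs max(K−S,0) = 46.6634 34.2996 19.6850 2.4100 0.0000 0.0000 0.0000
step 5: (k=5,j=0): S=73.8402, K−S=40.7398, hold=40.5752 ⇒ V=40.7398 exercise | (k=5,j=1): S=87.2823, K−S=27.2977, hold=27.1331 ⇒ V=27.2977 exercise | (k=5,j=2): S=103.1715, K−S=11.4085, hold=11.2439 ⇒ V=11.4085 exercise | (k=5,j=3): S=121.9533, K−S=0.0000, hold=1.2329 ⇒ V=1.2329 continue | (k=5,j=4): S=144.1541, K−S=0.0000, hold=0.0000 ⇒ V=0.0000 continue | (k=5,j=5): S=170.3965, K−S=0.0000, hold=0.0000 ⇒ V=0.0000 continue  boundary S*=103.1715
step 4: (k=4,j=0): S=80.2804, K−S=34.2996, hold=34.1350 ⇒ V=34.2996 exercise | (k=4,j=1): S=94.8950, K−S=19.6850, hold=19.5205 ⇒ V=19.6850 exercise | (k=4,j=2): S=112.1700, K−S=2.4100, hold=6.4366 ⇒ V=6.4366 continue | (k=4,j=3): S=132.5898, K−S=0.0000, hold=0.6307 ⇒ V=0.6307 continue | (k=4,j=4): S=156.7270, K−S=0.0000, hold=0.0000 ⇒ V=0.0000 continue  boundary S*=94.8950
step 3: (k=3,j=0): S=87.2823, K−S=27.2977, hold=27.1331 ⇒ V=27.2977 exercise | (k=3,j=1): S=103.1715, K−S=11.4085, hold=13.2048 ⇒ V=13.2048 continue | (k=3,j=2): S=121.9533, K−S=0.0000, hold=3.5999 ⇒ V=3.5999 continue | (k=3,j=3): S=144.1541, K−S=0.0000, hold=0.3226 ⇒ V=0.3226 continue  boundary S*=87.2823
step 2: (k=2,j=0): S=94.8950, K−S=19.6850, hold=20.3953 ⇒ V=20.3953 continue | (k=2,j=1): S=112.1700, K−S=2.4100, hold=8.5083 ⇒ V=8.5083 continue | (k=2,j=2): S=132.5898, K−S=0.0000, hold=1.9987 ⇒ V=1.9987 continue  boundary S*=-
step 1: (k=1,j=0): S=103.1715, K−S=11.4085, hold=14.5771 ⇒ V=14.5771 continue | (k=1,j=1): S=121.9533, K−S=0.0000, hold=5.3259 ⇒ V=5.3259 continue  boundary S*=-
step 0: (k=0,j=0): S=112.1700, K−S=2.4100, hold=10.0509 ⇒ V=10.0509 continue  boundary S*=-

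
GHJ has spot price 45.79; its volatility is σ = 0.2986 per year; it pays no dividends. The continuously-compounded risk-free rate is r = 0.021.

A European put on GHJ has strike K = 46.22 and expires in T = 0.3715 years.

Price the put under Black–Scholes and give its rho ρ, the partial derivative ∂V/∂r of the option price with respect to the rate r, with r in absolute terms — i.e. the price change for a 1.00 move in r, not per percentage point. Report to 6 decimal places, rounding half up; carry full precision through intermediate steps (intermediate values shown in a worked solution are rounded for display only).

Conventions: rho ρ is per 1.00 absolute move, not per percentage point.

price = 3.358193
ρ = -9.193761

σ√T = 0.2986·√0.3715 = 0.181999
d₁ = (ln(S/K) + (r+σ²/2)T) / (σ√T) = (ln(45.79/46.22) + (0.021+0.2986²/2)·0.3715) / 0.181999 = (-0.009347 + 0.024363) / 0.181999 = 0.082508
d₂ = d₁ − σ√T = 0.082508 − 0.181999 = -0.099491
e^{−rT} = 0.992229
N(−d₁) = 0.467121,  N(−d₂) = 0.539626
Put price V = K·e^{−rT}·N(−d₂) − S·N(−d₁) = 24.747674 − 21.389480 = 3.358193
ρ = −K·T·e^{−rT}·N(−d₂) = -9.193761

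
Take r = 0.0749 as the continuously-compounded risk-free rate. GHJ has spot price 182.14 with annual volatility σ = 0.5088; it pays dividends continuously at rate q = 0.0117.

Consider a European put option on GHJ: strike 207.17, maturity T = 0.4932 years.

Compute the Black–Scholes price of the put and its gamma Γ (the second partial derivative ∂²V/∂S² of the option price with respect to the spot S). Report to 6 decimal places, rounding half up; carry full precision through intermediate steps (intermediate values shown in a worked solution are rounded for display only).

price = 37.265648
Γ = 0.006067

σ√T = 0.5088·√0.4932 = 0.357321
d₁ = (ln(S/K) + (r−q+σ²/2)T) / (σ√T) = (ln(182.14/207.17) + (0.0749−0.0117+0.5088²/2)·0.4932) / 0.357321 = (-0.128764 + 0.095009) / 0.357321 = -0.094466
d₂ = d₁ − σ√T = -0.094466 − 0.357321 = -0.451787
e^{−rT} = 0.963733
e^{−qT} = 0.994246
N(−d₁) = 0.537630,  N(−d₂) = 0.674289
Put price V = K·e^{−rT}·N(−d₂) − S·e^{−qT}·N(−d₁) = 134.626226 − 97.360579 = 37.265648
φ(d₁) = (1/√(2π))·e^{−d₁²/2} = 0.397166
Γ = e^{−qT}·φ(d₁) / (S·σ·√T) = 0.006067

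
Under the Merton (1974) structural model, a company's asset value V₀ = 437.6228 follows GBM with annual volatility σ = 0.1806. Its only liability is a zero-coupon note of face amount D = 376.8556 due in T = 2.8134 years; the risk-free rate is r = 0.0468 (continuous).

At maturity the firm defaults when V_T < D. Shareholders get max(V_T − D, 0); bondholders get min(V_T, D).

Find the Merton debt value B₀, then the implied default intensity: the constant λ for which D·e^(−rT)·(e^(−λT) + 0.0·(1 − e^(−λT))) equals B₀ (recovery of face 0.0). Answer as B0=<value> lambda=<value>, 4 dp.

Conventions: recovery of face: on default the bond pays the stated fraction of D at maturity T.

With assets at 437.6228 and a single debt payment of 376.8556 at 2.8134 years:
d₁ = [ln(V₀/D) + (r + σ²/2)T] / (σ√T)
   = [ln(437.6228/376.8556) + (0.0468 + 0.5·0.1806²)·2.8134] / (0.1806·√2.8134)
   = [0.149495 + 0.177549] / 0.302924 = 1.079624
d₂ = d₁ − σ√T = 1.079624 − 0.302924 = 0.776700
N(d₁) = 0.859845,  N(d₂) = 0.781332,  e^(−rT) = 0.876633
E₀ = V₀·N(d₁) − D·e^(−rT)·N(d₂)
   = 437.6228·0.859845 − 376.8556·0.876633·0.781332 = 118.163867
B₀ = V₀ − E₀ = 437.6228 − 118.163867 = 319.458933
e^(−λT) = (B₀·e^(rT)/D − 0)/(1 − 0) = (319.4589·1.140729/376.8556 − 0)/1 = 0.96699076
λ = −ln(0.96699076)/2.8134 = 0.011931

B0=319.4589 lambda=0.0119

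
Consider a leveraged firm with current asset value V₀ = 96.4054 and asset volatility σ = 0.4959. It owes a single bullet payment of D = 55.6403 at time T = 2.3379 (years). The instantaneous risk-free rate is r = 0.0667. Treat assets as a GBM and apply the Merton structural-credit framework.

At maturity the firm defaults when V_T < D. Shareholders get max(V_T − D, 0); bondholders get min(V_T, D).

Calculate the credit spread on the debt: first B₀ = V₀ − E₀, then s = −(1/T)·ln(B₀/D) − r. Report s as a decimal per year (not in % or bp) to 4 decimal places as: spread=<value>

Apply the equity-as-call identities (strike 55.6403, horizon 2.3379 years):
d₁ = [ln(V₀/D) + (r + σ²/2)T] / (σ√T)
   = [ln(96.4054/55.6403) + (0.0667 + 0.5·0.4959²)·2.3379] / (0.4959·√2.3379)
   = [0.549654 + 0.443402] / 0.758241 = 1.309686
d₂ = d₁ − σ√T = 1.309686 − 0.758241 = 0.551445
N(d₁) = 0.904849,  N(d₂) = 0.709336,  e^(−rT) = 0.855612
E₀ = V₀·N(d₁) − D·e^(−rT)·N(d₂)
   = 96.4054·0.904849 − 55.6403·0.855612·0.709336 = 53.463314
B₀ = V₀ − E₀ = 96.4054 − 53.463314 = 42.942086
spread = −(1/T)·ln(B₀/D) − r = −(1/2.3379)·ln(42.942086/55.6403) − 0.0667 = 0.04410688

spread=0.0441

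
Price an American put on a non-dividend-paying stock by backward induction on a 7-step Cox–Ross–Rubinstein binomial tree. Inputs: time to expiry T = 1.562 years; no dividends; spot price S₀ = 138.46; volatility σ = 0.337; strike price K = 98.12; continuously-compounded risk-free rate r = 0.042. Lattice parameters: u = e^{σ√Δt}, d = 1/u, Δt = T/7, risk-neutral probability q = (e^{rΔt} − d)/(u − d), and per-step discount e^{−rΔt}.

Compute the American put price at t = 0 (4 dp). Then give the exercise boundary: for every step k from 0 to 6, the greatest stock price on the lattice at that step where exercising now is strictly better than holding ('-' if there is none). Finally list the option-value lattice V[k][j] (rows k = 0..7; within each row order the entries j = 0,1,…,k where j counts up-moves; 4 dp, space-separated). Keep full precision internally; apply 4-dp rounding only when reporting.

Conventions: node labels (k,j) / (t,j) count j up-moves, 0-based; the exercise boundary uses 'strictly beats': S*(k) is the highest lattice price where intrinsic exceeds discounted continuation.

params: Δt=0.22314 u=1.17256 d=0.85283 q=0.48974 e^(-rΔt)=0.99067
t_7 payoffs: 52.6871 35.6541 12.2353 0.0000 0.0000 0.0000 0.0000 0.0000
t_6: node(6,0) S=53.2730 payoff=44.8470 vs cont=43.9317 → 44.8470 [stop]  node(6,1) S=73.2452 payoff=24.8748 vs cont=23.9595 → 24.8748 [stop]  node(6,2) S=100.7052 payoff=0.0000 vs cont=6.1850 → 6.1850 [wait]  node(6,3) S=138.4600 payoff=0.0000 vs cont=0.0000 → 0.0000 [wait]  node(6,4) S=190.3692 payoff=0.0000 vs cont=0.0000 → 0.0000 [wait]  node(6,5) S=261.7395 payoff=0.0000 vs cont=0.0000 → 0.0000 [wait]  node(6,6) S=359.8667 payoff=0.0000 vs cont=0.0000 → 0.0000 [wait]  ⇒ S*(6)=73.2452
t_5: node(5,0) S=62.4659 payoff=35.6541 vs cont=34.7388 → 35.6541 [stop]  node(5,1) S=85.8847 payoff=12.2353 vs cont=15.5751 → 15.5751 [wait]  node(5,2) S=118.0832 payoff=0.0000 vs cont=3.1266 → 3.1266 [wait]  node(5,3) S=162.3531 payoff=0.0000 vs cont=0.0000 → 0.0000 [wait]  node(5,4) S=223.2200 payoff=0.0000 vs cont=0.0000 → 0.0000 [wait]  node(5,5) S=306.9061 payoff=0.0000 vs cont=0.0000 → 0.0000 [wait]  ⇒ S*(5)=62.4659
t_4: node(4,0) S=73.2452 payoff=24.8748 vs cont=25.5798 → 25.5798 [wait]  node(4,1) S=100.7052 payoff=0.0000 vs cont=9.3902 → 9.3902 [wait]  node(4,2) S=138.4600 payoff=0.0000 vs cont=1.5805 → 1.5805 [wait]  node(4,3) S=190.3692 payoff=0.0000 vs cont=0.0000 → 0.0000 [wait]  node(4,4) S=261.7395 payoff=0.0000 vs cont=0.0000 → 0.0000 [wait]  ⇒ S*(4)=-
t_3: node(3,0) S=85.8847 payoff=12.2353 vs cont=17.4865 → 17.4865 [wait]  node(3,1) S=118.0832 payoff=0.0000 vs cont=5.5136 → 5.5136 [wait]  node(3,2) S=162.3531 payoff=0.0000 vs cont=0.7989 → 0.7989 [wait]  node(3,3) S=223.2200 payoff=0.0000 vs cont=0.0000 → 0.0000 [wait]  ⇒ S*(3)=-
t_2: node(2,0) S=100.7052 payoff=0.0000 vs cont=11.5145 → 11.5145 [wait]  node(2,1) S=138.4600 payoff=0.0000 vs cont=3.1748 → 3.1748 [wait]  node(2,2) S=190.3692 payoff=0.0000 vs cont=0.4039 → 0.4039 [wait]  ⇒ S*(2)=-
t_1: node(1,0) S=118.0832 payoff=0.0000 vs cont=7.3609 → 7.3609 [wait]  node(1,1) S=162.3531 payoff=0.0000 vs cont=1.8008 → 1.8008 [wait]  ⇒ S*(1)=-
t_0: node(0,0) S=138.4600 payoff=0.0000 vs cont=4.5947 → 4.5947 [wait]  ⇒ S*(0)=-

price = 4.5947
boundary = - - - - - 62.4659 73.2452
tree:
4.5947
7.3609 1.8008
11.5145 3.1748 0.4039
17.4865 5.5136 0.7989 0.0000
25.5798 9.3902 1.5805 0.0000 0.0000
35.6541 15.5751 3.1266 0.0000 0.0000 0.0000
44.8470 24.8748 6.1850 0.0000 0.0000 0.0000 0.0000
52.6871 35.6541 12.2353 0.0000 0.0000 0.0000 0.0000 0.0000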